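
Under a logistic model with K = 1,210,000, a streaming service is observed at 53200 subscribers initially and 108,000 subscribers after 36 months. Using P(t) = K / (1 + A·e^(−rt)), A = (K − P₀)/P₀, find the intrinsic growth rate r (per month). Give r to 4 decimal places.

r ≈ 0.0210 per month

A = (1210000 − 53200)/53200 = 21.74436
108000 = 1210000/(1 + 21.74436·e^(−r·36)) → e^(−36r) = (11.2037 − 1)/21.74436 = 0.469257
r = −ln(0.469257)/36 = 0.7566/36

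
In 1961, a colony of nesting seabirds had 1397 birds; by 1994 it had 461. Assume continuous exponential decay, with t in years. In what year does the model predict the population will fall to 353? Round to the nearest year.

year 2002

r = ln(461/1397) / 33 = -1.10868/33 ≈ -0.033596 per year
t = ln(353/1397) / r = -1.37561/-0.033596 ≈ 40.95 years after 1961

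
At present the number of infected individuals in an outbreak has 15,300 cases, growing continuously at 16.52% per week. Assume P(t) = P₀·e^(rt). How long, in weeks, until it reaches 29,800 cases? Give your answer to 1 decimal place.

29800 = 15300 · e^(0.1652·t)
t = ln(29800/15300) / 0.1652 = ln(1.94771) / 0.1652 = 0.66666 / 0.1652

t ≈ 4.0 weeks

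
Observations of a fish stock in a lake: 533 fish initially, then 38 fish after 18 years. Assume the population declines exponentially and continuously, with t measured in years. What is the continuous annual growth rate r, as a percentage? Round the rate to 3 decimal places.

38 = 533 · e^(r·18)
e^(18r) = 38/533 = 0.07129
r = ln(0.07129) / 18 = -2.64094 / 18

r ≈ -14.672% per year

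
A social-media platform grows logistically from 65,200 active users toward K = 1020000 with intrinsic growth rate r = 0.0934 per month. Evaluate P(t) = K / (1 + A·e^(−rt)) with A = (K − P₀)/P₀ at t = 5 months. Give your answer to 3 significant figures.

≈ 100,000 active users

A = (1020000 − 65200)/65200 = 14.64417
P(5) = 1020000 / (1 + 14.64417·e^(−0.0934·5)) = 1020000 / (1 + 14.64417·0.62688)
= 1020000 / 10.18014 ≈ 100195.09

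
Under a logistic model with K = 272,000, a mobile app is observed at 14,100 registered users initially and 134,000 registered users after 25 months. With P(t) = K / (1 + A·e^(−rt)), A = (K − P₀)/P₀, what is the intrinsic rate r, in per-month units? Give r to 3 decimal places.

A = (272000 − 14100)/14100 = 18.29078
134000 = 272000/(1 + 18.29078·e^(−r·25)) → e^(−25r) = (2.02985 − 1)/18.29078 = 0.056304
r = −ln(0.056304)/25 = 2.87698/25

r ≈ 0.115 per month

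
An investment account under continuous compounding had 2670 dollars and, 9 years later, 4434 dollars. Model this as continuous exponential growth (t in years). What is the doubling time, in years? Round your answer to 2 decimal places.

r = ln(4434/2670) / 9 = ln(1.66067) / 9 ≈ 0.056358 per year
doubling time = ln 2 / |r| = 0.69315 / 0.056358

doubling time ≈ 12.30 years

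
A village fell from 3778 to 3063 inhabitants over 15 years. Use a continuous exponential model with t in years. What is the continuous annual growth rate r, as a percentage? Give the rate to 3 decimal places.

3063 = 3778 · e^(r·15)
e^(15r) = 3063/3778 = 0.81075
r = ln(0.81075) / 15 = -0.2098 / 15

r ≈ -1.399% per year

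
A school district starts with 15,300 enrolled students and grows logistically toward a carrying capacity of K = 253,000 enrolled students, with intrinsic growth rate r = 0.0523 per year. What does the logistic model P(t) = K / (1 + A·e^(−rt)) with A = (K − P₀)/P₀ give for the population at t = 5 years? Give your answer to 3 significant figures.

≈ 19,500 enrolled students

A = (253000 − 15300)/15300 = 15.53595
P(5) = 253000 / (1 + 15.53595·e^(−0.0523·5)) = 253000 / (1 + 15.53595·0.769896)
= 253000 / 12.96106 ≈ 19520.01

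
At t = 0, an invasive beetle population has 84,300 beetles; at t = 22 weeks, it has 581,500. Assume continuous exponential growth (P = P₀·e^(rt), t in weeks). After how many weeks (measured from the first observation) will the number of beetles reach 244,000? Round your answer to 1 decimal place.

t ≈ 12.1 weeks

r = ln(581500/84300) / 22 ≈ 0.087783 per week
t = ln(244000/84300) / r = 1.06279 / 0.087783 ≈ 12.107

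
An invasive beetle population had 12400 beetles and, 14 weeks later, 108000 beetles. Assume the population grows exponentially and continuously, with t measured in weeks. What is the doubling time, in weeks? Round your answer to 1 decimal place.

doubling time ≈ 4.5 weeks

r = ln(108000/12400) / 14 = ln(8.70968) / 14 ≈ 0.154602 per week
doubling time = ln 2 / |r| = 0.69315 / 0.154602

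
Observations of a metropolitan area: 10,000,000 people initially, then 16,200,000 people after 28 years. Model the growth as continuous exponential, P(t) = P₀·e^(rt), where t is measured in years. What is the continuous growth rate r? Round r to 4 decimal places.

r ≈ 0.0172 per year

16200000 = 10000000 · e^(r·28)
e^(28r) = 16200000/10000000 = 1.62
r = ln(1.62) / 28 = 0.48243 / 28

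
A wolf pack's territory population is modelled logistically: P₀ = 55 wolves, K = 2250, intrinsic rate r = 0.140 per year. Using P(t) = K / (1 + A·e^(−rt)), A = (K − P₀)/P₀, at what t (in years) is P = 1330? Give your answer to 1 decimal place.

A = (2250 − 55)/55 = 39.90909
1330 = 2250/(1 + 39.90909·e^(−0.14t)) → 1 + 39.90909·e^(−0.14t) = 1.69173
e^(−0.14t) = 0.017333 → t = ln(57.69466)/0.14 = 4.05516/0.14

t ≈ 29.0 years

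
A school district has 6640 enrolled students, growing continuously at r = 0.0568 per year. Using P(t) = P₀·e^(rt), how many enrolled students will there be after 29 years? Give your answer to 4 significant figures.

P(29) = 6640 · e^(0.0568·29) = 6640 · e^(1.6472)
= 6640 · 5.19242 ≈ 34477.67

≈ 34,480 enrolled students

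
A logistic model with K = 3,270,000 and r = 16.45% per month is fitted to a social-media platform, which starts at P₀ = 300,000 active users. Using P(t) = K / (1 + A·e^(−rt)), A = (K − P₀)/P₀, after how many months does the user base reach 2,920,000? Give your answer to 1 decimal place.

t ≈ 26.8 months

A = (3270000 − 300000)/300000 = 9.9
2920000 = 3270000/(1 + 9.9·e^(−0.1645t)) → 1 + 9.9·e^(−0.1645t) = 1.11986
e^(−0.1645t) = 0.012107 → t = ln(82.59429)/0.1645 = 4.41394/0.1645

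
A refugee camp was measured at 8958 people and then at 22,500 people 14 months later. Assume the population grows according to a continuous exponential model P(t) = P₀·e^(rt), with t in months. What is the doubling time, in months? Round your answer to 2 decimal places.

r = ln(22500/8958) / 14 = ln(2.51172) / 14 ≈ 0.065783 per month
doubling time = ln 2 / |r| = 0.69315 / 0.065783

doubling time ≈ 10.54 months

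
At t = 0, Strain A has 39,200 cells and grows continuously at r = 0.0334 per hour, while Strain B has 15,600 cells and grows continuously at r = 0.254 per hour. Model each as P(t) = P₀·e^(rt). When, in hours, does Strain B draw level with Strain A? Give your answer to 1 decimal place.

t ≈ 4.2 hours

39200·e^(0.0334t) = 15600·e^(0.254t)
39200/15600 = e^((0.254 − 0.0334)t) → ln(2.51282) = 0.2206·t
t = 0.92141 / 0.2206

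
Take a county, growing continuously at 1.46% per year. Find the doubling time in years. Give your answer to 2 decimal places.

doubling time = ln(2) / |r| = 0.69315 / 0.0146

doubling time ≈ 47.48 years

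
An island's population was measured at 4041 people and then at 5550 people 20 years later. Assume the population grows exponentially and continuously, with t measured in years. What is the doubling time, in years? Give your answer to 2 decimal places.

doubling time ≈ 43.69 years

r = ln(5550/4041) / 20 = ln(1.37342) / 20 ≈ 0.015865 per year
doubling time = ln 2 / |r| = 0.69315 / 0.015865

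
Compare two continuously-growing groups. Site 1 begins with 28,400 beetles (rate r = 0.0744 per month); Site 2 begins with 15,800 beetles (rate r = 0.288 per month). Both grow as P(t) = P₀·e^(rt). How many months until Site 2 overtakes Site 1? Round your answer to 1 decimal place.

t ≈ 2.7 months

28400·e^(0.0744t) = 15800·e^(0.288t)
28400/15800 = e^((0.288 − 0.0744)t) → ln(1.79747) = 0.2136·t
t = 0.58638 / 0.2136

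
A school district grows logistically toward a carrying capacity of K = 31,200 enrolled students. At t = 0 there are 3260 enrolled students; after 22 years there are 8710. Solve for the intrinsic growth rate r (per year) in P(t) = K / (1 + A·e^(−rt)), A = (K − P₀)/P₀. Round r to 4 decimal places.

r ≈ 0.0545 per year

A = (31200 − 3260)/3260 = 8.57055
8710 = 31200/(1 + 8.57055·e^(−r·22)) → e^(−22r) = (3.58209 − 1)/8.57055 = 0.301275
r = −ln(0.301275)/22 = 1.19973/22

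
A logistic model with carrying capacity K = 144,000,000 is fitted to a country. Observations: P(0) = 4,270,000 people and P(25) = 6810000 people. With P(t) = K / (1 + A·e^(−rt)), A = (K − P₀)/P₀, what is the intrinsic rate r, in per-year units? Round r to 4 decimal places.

r ≈ 0.0194 per year

A = (144000000 − 4270000)/4270000 = 32.72365
6810000 = 144000000/(1 + 32.72365·e^(−r·25)) → e^(−25r) = (21.14537 − 1)/32.72365 = 0.615621
r = −ln(0.615621)/25 = 0.48512/25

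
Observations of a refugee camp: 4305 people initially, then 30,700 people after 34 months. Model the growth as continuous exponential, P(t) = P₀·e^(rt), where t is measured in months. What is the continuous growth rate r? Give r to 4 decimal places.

r ≈ 0.0578 per month

30700 = 4305 · e^(r·34)
e^(34r) = 30700/4305 = 7.13124
r = ln(7.13124) / 34 = 1.96449 / 34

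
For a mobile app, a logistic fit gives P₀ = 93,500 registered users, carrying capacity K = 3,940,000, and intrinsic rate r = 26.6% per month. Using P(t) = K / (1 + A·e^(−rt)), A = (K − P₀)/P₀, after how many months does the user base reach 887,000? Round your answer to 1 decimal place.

t ≈ 9.3 months

A = (3940000 − 93500)/93500 = 41.13904
887000 = 3940000/(1 + 41.13904·e^(−0.266t)) → 1 + 41.13904·e^(−0.266t) = 4.44194
e^(−0.266t) = 0.083666 → t = ln(11.95229)/0.266 = 2.48092/0.266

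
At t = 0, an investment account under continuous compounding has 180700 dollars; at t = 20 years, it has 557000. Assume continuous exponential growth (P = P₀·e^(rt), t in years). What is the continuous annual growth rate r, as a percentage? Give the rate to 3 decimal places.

r ≈ 5.629% per year

557000 = 180700 · e^(r·20)
e^(20r) = 557000/180700 = 3.08246
r = ln(3.08246) / 20 = 1.12573 / 20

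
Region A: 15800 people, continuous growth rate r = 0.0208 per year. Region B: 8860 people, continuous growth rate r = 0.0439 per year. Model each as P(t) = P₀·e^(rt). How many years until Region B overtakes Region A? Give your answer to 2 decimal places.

15800·e^(0.0208t) = 8860·e^(0.0439t)
15800/8860 = e^((0.0439 − 0.0208)t) → ln(1.7833) = 0.0231·t
t = 0.57846 / 0.0231

t ≈ 25.04 years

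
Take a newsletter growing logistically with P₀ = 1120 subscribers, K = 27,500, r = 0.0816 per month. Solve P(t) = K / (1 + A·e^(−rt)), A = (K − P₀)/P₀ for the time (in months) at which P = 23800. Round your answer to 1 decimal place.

t ≈ 61.5 months

A = (27500 − 1120)/1120 = 23.55357
23800 = 27500/(1 + 23.55357·e^(−0.0816t)) → 1 + 23.55357·e^(−0.0816t) = 1.15546
e^(−0.0816t) = 0.0066 → t = ln(151.50676)/0.0816 = 5.02063/0.0816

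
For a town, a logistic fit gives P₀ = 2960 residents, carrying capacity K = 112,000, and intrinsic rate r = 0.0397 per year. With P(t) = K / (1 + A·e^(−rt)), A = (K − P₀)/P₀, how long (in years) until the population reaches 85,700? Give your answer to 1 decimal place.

t ≈ 120.6 years

A = (112000 − 2960)/2960 = 36.83784
85700 = 112000/(1 + 36.83784·e^(−0.0397t)) → 1 + 36.83784·e^(−0.0397t) = 1.30688
e^(−0.0397t) = 0.008331 → t = ln(120.03813)/0.0397 = 4.78781/0.0397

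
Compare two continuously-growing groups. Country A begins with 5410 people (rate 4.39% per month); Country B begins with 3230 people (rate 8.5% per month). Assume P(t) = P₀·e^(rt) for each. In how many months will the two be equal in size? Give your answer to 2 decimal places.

t ≈ 12.55 months

5410·e^(0.0439t) = 3230·e^(0.085t)
5410/3230 = e^((0.085 − 0.0439)t) → ln(1.67492) = 0.0411·t
t = 0.51577 / 0.0411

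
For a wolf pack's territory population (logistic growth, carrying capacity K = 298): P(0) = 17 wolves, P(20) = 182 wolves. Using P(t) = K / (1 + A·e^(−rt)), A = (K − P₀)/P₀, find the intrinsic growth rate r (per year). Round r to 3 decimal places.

A = (298 − 17)/17 = 16.52941
182 = 298/(1 + 16.52941·e^(−r·20)) → e^(−20r) = (1.63736 − 1)/16.52941 = 0.038559
r = −ln(0.038559)/20 = 3.25556/20

r ≈ 0.163 per year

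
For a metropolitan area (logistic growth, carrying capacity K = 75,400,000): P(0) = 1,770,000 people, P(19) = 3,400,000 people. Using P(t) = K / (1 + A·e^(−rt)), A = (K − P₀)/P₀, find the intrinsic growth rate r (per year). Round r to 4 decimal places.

A = (75400000 − 1770000)/1770000 = 41.59887
3400000 = 75400000/(1 + 41.59887·e^(−r·19)) → e^(−19r) = (22.17647 − 1)/41.59887 = 0.509064
r = −ln(0.509064)/19 = 0.67518/19

r ≈ 0.0355 per year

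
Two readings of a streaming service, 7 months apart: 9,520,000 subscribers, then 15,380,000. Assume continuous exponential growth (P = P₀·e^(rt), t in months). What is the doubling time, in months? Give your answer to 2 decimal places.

doubling time ≈ 10.12 months

r = ln(15380000/9520000) / 7 = ln(1.61555) / 7 ≈ 0.068525 per month
doubling time = ln 2 / |r| = 0.69315 / 0.068525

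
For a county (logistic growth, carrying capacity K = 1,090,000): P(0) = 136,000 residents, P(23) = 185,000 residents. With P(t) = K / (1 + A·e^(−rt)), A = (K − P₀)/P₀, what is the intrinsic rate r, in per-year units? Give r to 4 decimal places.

r ≈ 0.0157 per year

A = (1090000 − 136000)/136000 = 7.01471
185000 = 1090000/(1 + 7.01471·e^(−r·23)) → e^(−23r) = (5.89189 − 1)/7.01471 = 0.697377
r = −ln(0.697377)/23 = 0.36043/23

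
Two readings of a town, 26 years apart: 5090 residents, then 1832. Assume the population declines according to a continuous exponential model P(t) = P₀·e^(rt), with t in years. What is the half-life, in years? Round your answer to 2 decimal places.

half-life ≈ 17.64 years

r = ln(1832/5090) / 26 = ln(0.35992) / 26 ≈ -0.039303 per year
half-life = ln 2 / |r| = 0.69315 / 0.039303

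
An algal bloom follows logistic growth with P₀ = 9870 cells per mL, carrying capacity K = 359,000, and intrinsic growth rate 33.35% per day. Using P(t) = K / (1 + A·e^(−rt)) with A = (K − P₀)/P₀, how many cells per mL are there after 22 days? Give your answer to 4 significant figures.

≈ 350,900 cells per mL

A = (359000 − 9870)/9870 = 35.37285
P(22) = 359000 / (1 + 35.37285·e^(−0.3335·22)) = 359000 / (1 + 35.37285·0.000651)
= 359000 / 1.02303 ≈ 350919.12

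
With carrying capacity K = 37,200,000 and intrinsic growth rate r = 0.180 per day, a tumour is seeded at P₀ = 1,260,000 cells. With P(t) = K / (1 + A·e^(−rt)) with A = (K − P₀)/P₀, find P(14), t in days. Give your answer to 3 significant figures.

A = (37200000 − 1260000)/1260000 = 28.52381
P(14) = 37200000 / (1 + 28.52381·e^(−0.18·14)) = 37200000 / (1 + 28.52381·0.08046)
= 37200000 / 3.29501 ≈ 11289783.41

≈ 11,300,000 cells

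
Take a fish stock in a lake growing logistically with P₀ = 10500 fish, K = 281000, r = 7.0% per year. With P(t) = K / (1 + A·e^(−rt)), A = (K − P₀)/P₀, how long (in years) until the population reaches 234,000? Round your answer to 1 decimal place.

t ≈ 69.3 years

A = (281000 − 10500)/10500 = 25.7619
234000 = 281000/(1 + 25.7619·e^(−0.07t)) → 1 + 25.7619·e^(−0.07t) = 1.20085
e^(−0.07t) = 0.007797 → t = ln(128.2614)/0.07 = 4.85407/0.07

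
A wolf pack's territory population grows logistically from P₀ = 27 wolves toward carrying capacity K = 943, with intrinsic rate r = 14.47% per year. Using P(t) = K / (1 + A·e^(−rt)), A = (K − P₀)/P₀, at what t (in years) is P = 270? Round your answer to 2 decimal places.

t ≈ 18.04 years

A = (943 − 27)/27 = 33.92593
270 = 943/(1 + 33.92593·e^(−0.1447t)) → 1 + 33.92593·e^(−0.1447t) = 3.49259
e^(−0.1447t) = 0.073472 → t = ln(13.6107)/0.1447 = 2.61086/0.1447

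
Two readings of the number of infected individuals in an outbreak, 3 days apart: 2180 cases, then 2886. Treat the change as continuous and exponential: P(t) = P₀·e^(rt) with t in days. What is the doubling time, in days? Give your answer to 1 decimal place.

doubling time ≈ 7.4 days

r = ln(2886/2180) / 3 = ln(1.32385) / 3 ≈ 0.093516 per day
doubling time = ln 2 / |r| = 0.69315 / 0.093516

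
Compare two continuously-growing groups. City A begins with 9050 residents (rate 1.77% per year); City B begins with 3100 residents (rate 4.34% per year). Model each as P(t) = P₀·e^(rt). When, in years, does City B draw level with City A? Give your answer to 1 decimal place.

9050·e^(0.0177t) = 3100·e^(0.0434t)
9050/3100 = e^((0.0434 − 0.0177)t) → ln(2.91935) = 0.0257·t
t = 1.07136 / 0.0257

t ≈ 41.7 years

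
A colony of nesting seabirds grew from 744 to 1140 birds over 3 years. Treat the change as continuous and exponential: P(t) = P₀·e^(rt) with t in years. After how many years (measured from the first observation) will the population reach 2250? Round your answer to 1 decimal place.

r = ln(1140/744) / 3 ≈ 0.142248 per year
t = ln(2250/744) / r = 1.10664 / 0.142248 ≈ 7.78

t ≈ 7.8 years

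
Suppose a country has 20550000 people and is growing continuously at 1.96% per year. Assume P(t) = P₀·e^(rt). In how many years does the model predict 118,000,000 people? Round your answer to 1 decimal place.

118000000 = 20550000 · e^(0.0196·t)
t = ln(118000000/20550000) / 0.0196 = ln(5.74209) / 0.0196 = 1.74782 / 0.0196

t ≈ 89.2 years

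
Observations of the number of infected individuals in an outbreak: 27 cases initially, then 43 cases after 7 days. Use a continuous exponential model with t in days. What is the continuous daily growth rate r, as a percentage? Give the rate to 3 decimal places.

r ≈ 6.648% per day

43 = 27 · e^(r·7)
e^(7r) = 43/27 = 1.59259
r = ln(1.59259) / 7 = 0.46536 / 7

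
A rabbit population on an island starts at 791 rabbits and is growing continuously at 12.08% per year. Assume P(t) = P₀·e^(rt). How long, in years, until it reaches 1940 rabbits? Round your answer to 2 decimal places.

t ≈ 7.43 years

1940 = 791 · e^(0.1208·t)
t = ln(1940/791) / 0.1208 = ln(2.45259) / 0.1208 = 0.89715 / 0.1208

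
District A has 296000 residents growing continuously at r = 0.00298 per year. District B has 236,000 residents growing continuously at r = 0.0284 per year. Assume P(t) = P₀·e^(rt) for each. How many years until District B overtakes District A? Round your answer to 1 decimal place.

296000·e^(0.00298t) = 236000·e^(0.0284t)
296000/236000 = e^((0.0284 − 0.00298)t) → ln(1.25424) = 0.02542·t
t = 0.22653 / 0.02542

t ≈ 8.9 years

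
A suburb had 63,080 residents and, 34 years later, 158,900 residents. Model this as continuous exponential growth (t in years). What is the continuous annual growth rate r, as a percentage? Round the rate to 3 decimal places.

158900 = 63080 · e^(r·34)
e^(34r) = 158900/63080 = 2.51902
r = ln(2.51902) / 34 = 0.92387 / 34

r ≈ 2.717% per year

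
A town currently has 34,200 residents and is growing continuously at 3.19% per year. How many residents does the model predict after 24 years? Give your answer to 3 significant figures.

≈ 73,500 residents

P(24) = 34200 · e^(0.0319·24) = 34200 · e^(0.7656)
= 34200 · 2.15028 ≈ 73539.72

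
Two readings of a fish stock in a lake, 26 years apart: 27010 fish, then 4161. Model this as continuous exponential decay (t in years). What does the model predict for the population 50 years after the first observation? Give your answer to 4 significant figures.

r = ln(4161/27010) / 26 ≈ -0.07194 per year
P(50) = 27010 · e^(-0.07194·50) = 27010 · 0.02741 ≈ 740.21

≈ 740.2 fish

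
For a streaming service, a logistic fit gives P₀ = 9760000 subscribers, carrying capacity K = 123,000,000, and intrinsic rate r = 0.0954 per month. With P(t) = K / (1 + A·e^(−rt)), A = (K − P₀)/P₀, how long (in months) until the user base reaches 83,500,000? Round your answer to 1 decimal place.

t ≈ 33.5 months

A = (123000000 − 9760000)/9760000 = 11.60246
83500000 = 123000000/(1 + 11.60246·e^(−0.0954t)) → 1 + 11.60246·e^(−0.0954t) = 1.47305
e^(−0.0954t) = 0.040772 → t = ln(24.52672)/0.0954 = 3.19976/0.0954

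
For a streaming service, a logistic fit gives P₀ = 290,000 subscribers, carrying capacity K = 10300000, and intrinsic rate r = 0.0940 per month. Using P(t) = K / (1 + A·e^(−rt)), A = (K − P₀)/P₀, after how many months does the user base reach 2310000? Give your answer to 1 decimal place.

A = (10300000 − 290000)/290000 = 34.51724
2310000 = 10300000/(1 + 34.51724·e^(−0.094t)) → 1 + 34.51724·e^(−0.094t) = 4.45887
e^(−0.094t) = 0.100207 → t = ln(9.97933)/0.094 = 2.30052/0.094

t ≈ 24.5 months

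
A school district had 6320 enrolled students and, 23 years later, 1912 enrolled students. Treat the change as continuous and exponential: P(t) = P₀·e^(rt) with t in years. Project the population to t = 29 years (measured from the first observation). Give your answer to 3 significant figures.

r = ln(1912/6320) / 23 ≈ -0.051981 per year
P(29) = 6320 · e^(-0.051981·29) = 6320 · 0.22147 ≈ 1399.71

≈ 1,400 enrolled students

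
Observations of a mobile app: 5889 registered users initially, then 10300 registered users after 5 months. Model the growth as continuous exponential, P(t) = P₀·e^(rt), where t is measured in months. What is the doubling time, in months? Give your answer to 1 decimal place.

r = ln(10300/5889) / 5 = ln(1.74902) / 5 ≈ 0.111812 per month
doubling time = ln 2 / |r| = 0.69315 / 0.111812

doubling time ≈ 6.2 months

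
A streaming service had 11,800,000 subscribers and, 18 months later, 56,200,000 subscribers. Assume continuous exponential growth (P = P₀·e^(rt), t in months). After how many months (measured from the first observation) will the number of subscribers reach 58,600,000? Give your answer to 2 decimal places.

r = ln(56200000/11800000) / 18 ≈ 0.086712 per month
t = ln(58600000/11800000) / r = 1.60264 / 0.086712 ≈ 18.482

t ≈ 18.48 months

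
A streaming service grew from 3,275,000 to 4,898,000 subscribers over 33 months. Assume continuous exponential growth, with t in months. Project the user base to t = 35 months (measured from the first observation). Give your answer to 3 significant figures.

≈ 5,020,000 subscribers

r = ln(4898000/3275000) / 33 ≈ 0.012197 per month
P(35) = 3275000 · e^(0.012197·35) = 3275000 · 1.5325 ≈ 5018953.51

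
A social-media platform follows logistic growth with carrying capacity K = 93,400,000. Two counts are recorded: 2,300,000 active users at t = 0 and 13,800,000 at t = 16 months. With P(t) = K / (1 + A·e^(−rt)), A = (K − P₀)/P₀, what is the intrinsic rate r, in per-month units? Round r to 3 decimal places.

r ≈ 0.120 per month

A = (93400000 − 2300000)/2300000 = 39.6087
13800000 = 93400000/(1 + 39.6087·e^(−r·16)) → e^(−16r) = (6.76812 − 1)/39.6087 = 0.145628
r = −ln(0.145628)/16 = 1.9267/16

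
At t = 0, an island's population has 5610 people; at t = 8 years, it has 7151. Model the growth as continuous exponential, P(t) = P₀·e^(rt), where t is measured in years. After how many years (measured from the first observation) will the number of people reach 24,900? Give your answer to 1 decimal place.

t ≈ 49.1 years

r = ln(7151/5610) / 8 ≈ 0.030338 per year
t = ln(24900/5610) / r = 1.49032 / 0.030338 ≈ 49.124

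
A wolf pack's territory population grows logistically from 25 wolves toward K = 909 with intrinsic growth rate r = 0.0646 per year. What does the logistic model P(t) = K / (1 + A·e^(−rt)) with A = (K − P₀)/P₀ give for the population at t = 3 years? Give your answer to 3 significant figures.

A = (909 − 25)/25 = 35.36
P(3) = 909 / (1 + 35.36·e^(−0.0646·3)) = 909 / (1 + 35.36·0.823823)
= 909 / 30.13037 ≈ 30.17

≈ 30.2 wolves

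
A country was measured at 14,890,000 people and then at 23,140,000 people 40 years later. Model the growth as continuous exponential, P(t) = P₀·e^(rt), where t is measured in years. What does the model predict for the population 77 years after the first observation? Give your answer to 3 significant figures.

r = ln(23140000/14890000) / 40 ≈ 0.011022 per year
P(77) = 14890000 · e^(0.011022·77) = 14890000 · 2.33656 ≈ 34791396.57

≈ 34,800,000 people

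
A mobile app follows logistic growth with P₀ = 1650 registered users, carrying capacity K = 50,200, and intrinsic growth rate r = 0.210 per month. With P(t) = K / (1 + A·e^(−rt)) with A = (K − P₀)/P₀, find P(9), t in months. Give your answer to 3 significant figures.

≈ 9,220 registered users

A = (50200 − 1650)/1650 = 29.42424
P(9) = 50200 / (1 + 29.42424·e^(−0.21·9)) = 50200 / (1 + 29.42424·0.151072)
= 50200 / 5.44517 ≈ 9219.17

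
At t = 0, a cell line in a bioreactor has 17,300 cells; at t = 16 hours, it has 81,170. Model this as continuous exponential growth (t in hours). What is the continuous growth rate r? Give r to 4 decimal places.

81170 = 17300 · e^(r·16)
e^(16r) = 81170/17300 = 4.69191
r = ln(4.69191) / 16 = 1.54584 / 16

r ≈ 0.0966 per hour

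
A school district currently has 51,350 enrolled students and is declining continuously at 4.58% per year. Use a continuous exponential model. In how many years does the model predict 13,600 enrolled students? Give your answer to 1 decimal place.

13600 = 51350 · e^(-0.0458·t)
t = ln(13600/51350) / -0.0458 = ln(0.26485) / -0.0458 = -1.3286 / -0.0458

t ≈ 29.0 years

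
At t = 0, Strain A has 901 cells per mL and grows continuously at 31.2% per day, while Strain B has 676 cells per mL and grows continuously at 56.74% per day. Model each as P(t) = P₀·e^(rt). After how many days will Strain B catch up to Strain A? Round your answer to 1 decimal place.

901·e^(0.312t) = 676·e^(0.5674t)
901/676 = e^((0.5674 − 0.312)t) → ln(1.33284) = 0.2554·t
t = 0.28731 / 0.2554

t ≈ 1.1 days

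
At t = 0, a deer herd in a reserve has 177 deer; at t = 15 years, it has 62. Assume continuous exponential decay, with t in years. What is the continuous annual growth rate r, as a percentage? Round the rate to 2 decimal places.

62 = 177 · e^(r·15)
e^(15r) = 62/177 = 0.35028
r = ln(0.35028) / 15 = -1.04902 / 15

r ≈ -6.99% per year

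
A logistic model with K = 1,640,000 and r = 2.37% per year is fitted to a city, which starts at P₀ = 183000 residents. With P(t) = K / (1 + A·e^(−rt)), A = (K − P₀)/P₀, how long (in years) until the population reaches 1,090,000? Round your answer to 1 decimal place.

A = (1640000 − 183000)/183000 = 7.96175
1090000 = 1640000/(1 + 7.96175·e^(−0.0237t)) → 1 + 7.96175·e^(−0.0237t) = 1.50459
e^(−0.0237t) = 0.063376 → t = ln(15.77874)/0.0237 = 2.75866/0.0237

t ≈ 116.4 years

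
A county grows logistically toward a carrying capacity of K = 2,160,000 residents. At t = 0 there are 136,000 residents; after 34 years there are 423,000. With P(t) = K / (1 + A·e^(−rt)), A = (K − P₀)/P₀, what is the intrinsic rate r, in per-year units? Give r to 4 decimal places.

r ≈ 0.0379 per year

A = (2160000 − 136000)/136000 = 14.88235
423000 = 2160000/(1 + 14.88235·e^(−r·34)) → e^(−34r) = (5.10638 − 1)/14.88235 = 0.275923
r = −ln(0.275923)/34 = 1.28763/34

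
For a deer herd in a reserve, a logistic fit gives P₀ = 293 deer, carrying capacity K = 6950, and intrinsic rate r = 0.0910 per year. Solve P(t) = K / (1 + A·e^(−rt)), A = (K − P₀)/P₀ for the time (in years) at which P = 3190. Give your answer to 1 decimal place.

t ≈ 32.5 years

A = (6950 − 293)/293 = 22.72014
3190 = 6950/(1 + 22.72014·e^(−0.091t)) → 1 + 22.72014·e^(−0.091t) = 2.17868
e^(−0.091t) = 0.051878 → t = ln(19.27586)/0.091 = 2.95885/0.091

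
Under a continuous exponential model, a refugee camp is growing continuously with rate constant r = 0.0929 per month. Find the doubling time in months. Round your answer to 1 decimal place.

doubling time ≈ 7.5 months

doubling time = ln(2) / |r| = 0.69315 / 0.0929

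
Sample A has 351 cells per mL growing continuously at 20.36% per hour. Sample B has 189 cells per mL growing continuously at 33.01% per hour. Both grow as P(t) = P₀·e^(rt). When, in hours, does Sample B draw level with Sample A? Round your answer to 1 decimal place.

t ≈ 4.9 hours

351·e^(0.2036t) = 189·e^(0.3301t)
351/189 = e^((0.3301 − 0.2036)t) → ln(1.85714) = 0.1265·t
t = 0.61904 / 0.1265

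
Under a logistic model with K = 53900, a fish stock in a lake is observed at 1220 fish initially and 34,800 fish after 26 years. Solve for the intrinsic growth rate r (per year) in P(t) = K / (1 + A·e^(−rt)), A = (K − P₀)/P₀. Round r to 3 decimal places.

r ≈ 0.168 per year

A = (53900 − 1220)/1220 = 43.18033
34800 = 53900/(1 + 43.18033·e^(−r·26)) → e^(−26r) = (1.54885 − 1)/43.18033 = 0.012711
r = −ln(0.012711)/26 = 4.36531/26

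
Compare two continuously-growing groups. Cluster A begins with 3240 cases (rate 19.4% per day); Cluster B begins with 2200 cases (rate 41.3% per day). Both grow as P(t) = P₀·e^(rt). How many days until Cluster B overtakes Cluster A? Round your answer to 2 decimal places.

3240·e^(0.194t) = 2200·e^(0.413t)
3240/2200 = e^((0.413 − 0.194)t) → ln(1.47273) = 0.219·t
t = 0.38712 / 0.219

t ≈ 1.77 days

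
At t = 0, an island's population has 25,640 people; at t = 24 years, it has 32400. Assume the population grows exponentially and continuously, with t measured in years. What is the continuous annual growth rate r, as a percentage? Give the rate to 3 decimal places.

32400 = 25640 · e^(r·24)
e^(24r) = 32400/25640 = 1.26365
r = ln(1.26365) / 24 = 0.234 / 24

r ≈ 0.975% per year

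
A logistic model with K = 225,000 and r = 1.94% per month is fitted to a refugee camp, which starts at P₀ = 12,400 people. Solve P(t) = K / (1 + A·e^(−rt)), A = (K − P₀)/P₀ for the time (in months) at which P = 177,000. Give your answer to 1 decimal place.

A = (225000 − 12400)/12400 = 17.14516
177000 = 225000/(1 + 17.14516·e^(−0.0194t)) → 1 + 17.14516·e^(−0.0194t) = 1.27119
e^(−0.0194t) = 0.015817 → t = ln(63.22278)/0.0194 = 4.14666/0.0194

t ≈ 213.7 months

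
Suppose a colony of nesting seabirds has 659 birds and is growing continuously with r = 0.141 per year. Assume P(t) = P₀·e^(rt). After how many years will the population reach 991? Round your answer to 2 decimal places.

t ≈ 2.89 years

991 = 659 · e^(0.141·t)
t = ln(991/659) / 0.141 = ln(1.50379) / 0.141 = 0.40799 / 0.141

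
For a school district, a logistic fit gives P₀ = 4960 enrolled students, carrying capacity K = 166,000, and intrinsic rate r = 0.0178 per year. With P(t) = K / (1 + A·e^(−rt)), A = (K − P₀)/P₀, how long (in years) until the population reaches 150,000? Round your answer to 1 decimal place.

t ≈ 321.3 years

A = (166000 − 4960)/4960 = 32.46774
150000 = 166000/(1 + 32.46774·e^(−0.0178t)) → 1 + 32.46774·e^(−0.0178t) = 1.10667
e^(−0.0178t) = 0.003285 → t = ln(304.38508)/0.0178 = 5.71829/0.0178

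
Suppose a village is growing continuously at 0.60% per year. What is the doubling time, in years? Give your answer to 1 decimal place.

doubling time ≈ 115.5 years

doubling time = ln(2) / |r| = 0.69315 / 0.006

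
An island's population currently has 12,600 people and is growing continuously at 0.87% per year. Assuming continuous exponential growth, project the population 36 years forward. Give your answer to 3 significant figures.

≈ 17,200 people

P(36) = 12600 · e^(0.0087·36) = 12600 · e^(0.3132)
= 12600 · 1.3678 ≈ 17234.22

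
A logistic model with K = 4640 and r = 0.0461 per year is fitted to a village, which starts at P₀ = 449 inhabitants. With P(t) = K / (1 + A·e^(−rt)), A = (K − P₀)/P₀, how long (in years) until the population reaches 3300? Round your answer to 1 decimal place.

A = (4640 − 449)/449 = 9.33408
3300 = 4640/(1 + 9.33408·e^(−0.0461t)) → 1 + 9.33408·e^(−0.0461t) = 1.40606
e^(−0.0461t) = 0.043503 → t = ln(22.9869)/0.0461 = 3.13492/0.0461

t ≈ 68.0 years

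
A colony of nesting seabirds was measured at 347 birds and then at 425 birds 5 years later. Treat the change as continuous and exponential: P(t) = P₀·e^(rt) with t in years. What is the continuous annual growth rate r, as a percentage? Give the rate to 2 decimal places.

425 = 347 · e^(r·5)
e^(5r) = 425/347 = 1.22478
r = ln(1.22478) / 5 = 0.20276 / 5

r ≈ 4.06% per year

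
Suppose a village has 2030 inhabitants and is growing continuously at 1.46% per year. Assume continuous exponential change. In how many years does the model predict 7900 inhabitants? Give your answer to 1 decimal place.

t ≈ 93.1 years

7900 = 2030 · e^(0.0146·t)
t = ln(7900/2030) / 0.0146 = ln(3.89163) / 0.0146 = 1.35883 / 0.0146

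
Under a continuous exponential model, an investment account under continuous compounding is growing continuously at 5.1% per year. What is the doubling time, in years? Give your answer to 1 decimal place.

doubling time = ln(2) / |r| = 0.69315 / 0.051

doubling time ≈ 13.6 years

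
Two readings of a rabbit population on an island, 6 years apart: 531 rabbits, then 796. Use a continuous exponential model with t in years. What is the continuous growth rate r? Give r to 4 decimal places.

r ≈ 0.0675 per year

796 = 531 · e^(r·6)
e^(6r) = 796/531 = 1.49906
r = ln(1.49906) / 6 = 0.40484 / 6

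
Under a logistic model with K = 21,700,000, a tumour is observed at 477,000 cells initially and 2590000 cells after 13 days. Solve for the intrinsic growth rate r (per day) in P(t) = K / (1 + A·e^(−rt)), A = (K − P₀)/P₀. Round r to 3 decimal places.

r ≈ 0.138 per day

A = (21700000 − 477000)/477000 = 44.49266
2590000 = 21700000/(1 + 44.49266·e^(−r·13)) → e^(−13r) = (8.37838 − 1)/44.49266 = 0.165834
r = −ln(0.165834)/13 = 1.79677/13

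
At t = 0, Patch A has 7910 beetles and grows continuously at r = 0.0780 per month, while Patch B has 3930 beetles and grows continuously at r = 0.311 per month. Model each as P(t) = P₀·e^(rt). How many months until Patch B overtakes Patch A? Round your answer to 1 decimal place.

7910·e^(0.078t) = 3930·e^(0.311t)
7910/3930 = e^((0.311 − 0.078)t) → ln(2.01272) = 0.233·t
t = 0.69949 / 0.233

t ≈ 3.0 months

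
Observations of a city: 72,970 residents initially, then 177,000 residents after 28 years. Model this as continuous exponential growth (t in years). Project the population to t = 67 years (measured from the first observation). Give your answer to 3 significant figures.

r = ln(177000/72970) / 28 ≈ 0.031646 per year
P(67) = 72970 · e^(0.031646·67) = 72970 · 8.33375 ≈ 608113.96

≈ 608,000 residents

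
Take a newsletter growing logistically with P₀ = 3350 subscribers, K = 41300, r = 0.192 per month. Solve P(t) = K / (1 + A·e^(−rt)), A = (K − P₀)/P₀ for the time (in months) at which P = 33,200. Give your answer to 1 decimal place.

t ≈ 20.0 months

A = (41300 − 3350)/3350 = 11.32836
33200 = 41300/(1 + 11.32836·e^(−0.192t)) → 1 + 11.32836·e^(−0.192t) = 1.24398
e^(−0.192t) = 0.021537 → t = ln(46.43228)/0.192 = 3.83799/0.192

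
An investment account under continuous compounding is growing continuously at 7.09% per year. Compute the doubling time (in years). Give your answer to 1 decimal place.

doubling time = ln(2) / |r| = 0.69315 / 0.0709

doubling time ≈ 9.8 years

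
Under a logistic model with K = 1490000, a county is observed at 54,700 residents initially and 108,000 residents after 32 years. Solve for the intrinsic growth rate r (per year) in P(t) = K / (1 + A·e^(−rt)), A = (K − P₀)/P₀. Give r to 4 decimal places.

A = (1490000 − 54700)/54700 = 26.23949
108000 = 1490000/(1 + 26.23949·e^(−r·32)) → e^(−32r) = (13.7963 − 1)/26.23949 = 0.487673
r = −ln(0.487673)/32 = 0.71811/32

r ≈ 0.0224 per year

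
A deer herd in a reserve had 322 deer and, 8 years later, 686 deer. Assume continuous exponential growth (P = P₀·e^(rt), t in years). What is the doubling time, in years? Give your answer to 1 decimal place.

r = ln(686/322) / 8 = ln(2.13043) / 8 ≈ 0.094541 per year
doubling time = ln 2 / |r| = 0.69315 / 0.094541

doubling time ≈ 7.3 years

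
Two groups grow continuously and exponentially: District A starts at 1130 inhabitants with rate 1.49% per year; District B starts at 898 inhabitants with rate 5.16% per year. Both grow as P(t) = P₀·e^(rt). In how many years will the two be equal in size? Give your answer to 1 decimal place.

t ≈ 6.3 years

1130·e^(0.0149t) = 898·e^(0.0516t)
1130/898 = e^((0.0516 − 0.0149)t) → ln(1.25835) = 0.0367·t
t = 0.2298 / 0.0367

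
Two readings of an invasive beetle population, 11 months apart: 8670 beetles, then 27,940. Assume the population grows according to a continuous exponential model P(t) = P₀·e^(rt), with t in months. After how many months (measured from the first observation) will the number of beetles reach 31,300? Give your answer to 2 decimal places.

t ≈ 12.07 months

r = ln(27940/8670) / 11 ≈ 0.106381 per month
t = ln(31300/8670) / r = 1.28375 / 0.106381 ≈ 12.067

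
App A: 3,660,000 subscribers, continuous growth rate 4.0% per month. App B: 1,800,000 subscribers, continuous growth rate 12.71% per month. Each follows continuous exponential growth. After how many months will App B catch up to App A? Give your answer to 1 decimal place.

t ≈ 8.1 months

3660000·e^(0.04t) = 1800000·e^(0.1271t)
3660000/1800000 = e^((0.1271 − 0.04)t) → ln(2.03333) = 0.0871·t
t = 0.70968 / 0.0871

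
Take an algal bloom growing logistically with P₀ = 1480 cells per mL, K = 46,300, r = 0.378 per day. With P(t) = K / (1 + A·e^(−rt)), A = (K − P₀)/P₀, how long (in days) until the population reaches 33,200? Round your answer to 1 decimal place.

A = (46300 − 1480)/1480 = 30.28378
33200 = 46300/(1 + 30.28378·e^(−0.378t)) → 1 + 30.28378·e^(−0.378t) = 1.39458
e^(−0.378t) = 0.013029 → t = ln(76.74974)/0.378 = 4.34055/0.378

t ≈ 11.5 days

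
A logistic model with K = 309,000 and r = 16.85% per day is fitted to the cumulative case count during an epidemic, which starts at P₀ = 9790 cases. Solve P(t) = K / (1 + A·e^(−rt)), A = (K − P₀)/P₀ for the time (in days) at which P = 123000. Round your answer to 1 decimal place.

A = (309000 − 9790)/9790 = 30.56282
123000 = 309000/(1 + 30.56282·e^(−0.1685t)) → 1 + 30.56282·e^(−0.1685t) = 2.5122
e^(−0.1685t) = 0.049478 → t = ln(20.2109)/0.1685 = 3.00622/0.1685

t ≈ 17.8 days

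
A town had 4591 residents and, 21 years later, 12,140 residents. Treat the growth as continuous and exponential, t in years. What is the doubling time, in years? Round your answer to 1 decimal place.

r = ln(12140/4591) / 21 = ln(2.6443) / 21 ≈ 0.046305 per year
doubling time = ln 2 / |r| = 0.69315 / 0.046305

doubling time ≈ 15.0 years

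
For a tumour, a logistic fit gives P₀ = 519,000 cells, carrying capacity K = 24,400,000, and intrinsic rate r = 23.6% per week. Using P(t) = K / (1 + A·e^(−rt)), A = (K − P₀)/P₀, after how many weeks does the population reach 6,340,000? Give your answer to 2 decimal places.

A = (24400000 − 519000)/519000 = 46.01349
6340000 = 24400000/(1 + 46.01349·e^(−0.236t)) → 1 + 46.01349·e^(−0.236t) = 3.84858
e^(−0.236t) = 0.061908 → t = ln(16.15313)/0.236 = 2.78211/0.236

t ≈ 11.79 weeks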